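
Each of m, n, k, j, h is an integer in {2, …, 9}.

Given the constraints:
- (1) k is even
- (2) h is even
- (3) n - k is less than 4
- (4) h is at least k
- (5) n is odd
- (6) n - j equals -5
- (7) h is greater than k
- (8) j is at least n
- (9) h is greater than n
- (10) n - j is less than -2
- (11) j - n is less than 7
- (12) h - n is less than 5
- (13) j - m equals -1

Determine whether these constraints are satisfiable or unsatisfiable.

Satisfiable

One satisfying assignment is m = 9, n = 3, k = 2, j = 8, h = 6.
For the less obvious constraints — constraint 3: n - k = 1; constraint 6: n - j = -5; constraint 10: n - j = -5 — and the others hold by inspection.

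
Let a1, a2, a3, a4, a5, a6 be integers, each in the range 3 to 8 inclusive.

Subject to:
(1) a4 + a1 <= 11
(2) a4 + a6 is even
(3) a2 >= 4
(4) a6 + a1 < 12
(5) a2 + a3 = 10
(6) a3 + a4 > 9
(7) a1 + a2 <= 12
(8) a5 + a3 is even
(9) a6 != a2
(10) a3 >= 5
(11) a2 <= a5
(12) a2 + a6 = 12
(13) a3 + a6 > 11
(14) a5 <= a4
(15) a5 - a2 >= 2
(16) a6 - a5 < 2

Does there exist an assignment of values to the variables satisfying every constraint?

Take a1 = 4, a2 = 5, a3 = 5, a4 = 7, a5 = 7, a6 = 7. Then constraint 1: a4 + a1 = 11; constraint 4: a6 + a1 = 11; constraint 5: a2 + a3 = 10, and every other listed constraint is also met.

Satisfiable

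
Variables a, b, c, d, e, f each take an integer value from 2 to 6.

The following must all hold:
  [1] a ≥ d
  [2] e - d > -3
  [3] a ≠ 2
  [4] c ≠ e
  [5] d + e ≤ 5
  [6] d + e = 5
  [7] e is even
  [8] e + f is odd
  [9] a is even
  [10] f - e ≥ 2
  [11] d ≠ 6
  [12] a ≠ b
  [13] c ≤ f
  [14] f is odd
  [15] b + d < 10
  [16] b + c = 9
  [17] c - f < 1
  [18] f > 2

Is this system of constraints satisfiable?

Satisfiable

Take a = 4, b = 6, c = 3, d = 3, e = 2, f = 5. Then constraint 2: e - d = -1; constraint 5: d + e = 5; constraint 6: d + e = 5, and every other listed constraint is also met.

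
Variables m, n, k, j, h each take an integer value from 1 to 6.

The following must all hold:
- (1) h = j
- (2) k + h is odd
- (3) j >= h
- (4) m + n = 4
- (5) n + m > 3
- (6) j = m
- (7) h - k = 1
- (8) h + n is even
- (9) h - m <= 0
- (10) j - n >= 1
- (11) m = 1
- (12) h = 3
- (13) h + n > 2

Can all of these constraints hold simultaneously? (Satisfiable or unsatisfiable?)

Constraint 12 fixes h = 3 and constraint 11 fixes m = 1. Constraints 1 and 6 give h = j = m, so h = m. But 3 ≠ 1 — contradiction.

Unsatisfiable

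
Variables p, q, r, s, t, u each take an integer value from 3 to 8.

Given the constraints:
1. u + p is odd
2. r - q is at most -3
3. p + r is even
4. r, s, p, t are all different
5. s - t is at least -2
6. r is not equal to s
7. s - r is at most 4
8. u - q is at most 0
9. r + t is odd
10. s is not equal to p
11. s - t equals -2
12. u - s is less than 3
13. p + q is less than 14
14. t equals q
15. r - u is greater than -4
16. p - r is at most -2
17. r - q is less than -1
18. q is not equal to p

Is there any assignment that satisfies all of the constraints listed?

Take p = 3, q = 8, r = 5, s = 6, t = 8, u = 8. Then constraint 2: r - q = -3; constraint 5: s - t = -2, and every other listed constraint is also met.

Satisfiable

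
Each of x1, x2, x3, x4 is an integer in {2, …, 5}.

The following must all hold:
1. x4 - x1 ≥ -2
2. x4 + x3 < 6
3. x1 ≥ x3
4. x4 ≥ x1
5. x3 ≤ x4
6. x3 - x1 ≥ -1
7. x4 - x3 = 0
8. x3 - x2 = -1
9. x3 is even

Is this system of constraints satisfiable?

Try x1 = 2, x2 = 3, x3 = 2, x4 = 2.
Check constraint 1: x4 - x1 = 0; constraint 2: x4 + x3 = 4. The remaining constraints are straightforward to verify.

Satisfiable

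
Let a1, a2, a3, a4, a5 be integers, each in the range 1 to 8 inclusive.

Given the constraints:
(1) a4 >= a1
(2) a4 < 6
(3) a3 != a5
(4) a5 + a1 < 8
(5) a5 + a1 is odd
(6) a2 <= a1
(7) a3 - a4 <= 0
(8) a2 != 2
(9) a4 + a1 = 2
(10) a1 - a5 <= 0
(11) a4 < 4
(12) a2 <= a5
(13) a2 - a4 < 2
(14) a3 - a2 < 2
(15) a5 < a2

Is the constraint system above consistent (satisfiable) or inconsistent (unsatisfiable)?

Unsatisfiable

Constraints 6, 10, and 15 give a5 < a2, a2 ≤ a1, a1 ≤ a5. Chaining: a5 < a2 ≤ a1 ≤ a5, which forces a5 < a5 — impossible.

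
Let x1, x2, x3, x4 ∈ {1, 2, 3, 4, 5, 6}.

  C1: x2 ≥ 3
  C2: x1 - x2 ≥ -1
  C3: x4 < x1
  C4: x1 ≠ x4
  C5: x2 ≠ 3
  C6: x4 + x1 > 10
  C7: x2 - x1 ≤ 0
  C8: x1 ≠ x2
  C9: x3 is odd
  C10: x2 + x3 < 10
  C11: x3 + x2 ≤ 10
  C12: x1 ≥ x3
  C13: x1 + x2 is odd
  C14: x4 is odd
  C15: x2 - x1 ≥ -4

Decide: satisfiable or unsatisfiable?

Satisfiable

Setting (x1, x2, x3, x4) = (6, 5, 3, 5) satisfies everything: constraint 2: x1 - x2 = 1; constraint 6: x4 + x1 = 11; constraint 7: x2 - x1 = -1, and the others follow.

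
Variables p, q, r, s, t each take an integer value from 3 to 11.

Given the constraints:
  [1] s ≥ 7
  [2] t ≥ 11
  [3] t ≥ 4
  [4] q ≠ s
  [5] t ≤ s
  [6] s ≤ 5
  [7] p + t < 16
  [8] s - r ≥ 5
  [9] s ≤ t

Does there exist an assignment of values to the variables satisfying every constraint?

From constraints 2 and 5: s ≥ t and t ≥ 11, so s ≥ 11. From constraint 6: s ≤ 5. But 5 < 11, so no value of s works.

Unsatisfiable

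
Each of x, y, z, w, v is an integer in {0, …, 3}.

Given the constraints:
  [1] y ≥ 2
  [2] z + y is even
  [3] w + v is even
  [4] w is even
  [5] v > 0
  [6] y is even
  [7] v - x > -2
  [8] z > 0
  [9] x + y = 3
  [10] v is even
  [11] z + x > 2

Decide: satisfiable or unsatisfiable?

Satisfiable

The assignment x = 1, y = 2, z = 2, w = 0, v = 2 works:
  constraint 7 holds since v - x = 1.
  constraint 9 holds since x + y = 3.
  constraint 11 holds since z + x = 3.
The rest check out directly.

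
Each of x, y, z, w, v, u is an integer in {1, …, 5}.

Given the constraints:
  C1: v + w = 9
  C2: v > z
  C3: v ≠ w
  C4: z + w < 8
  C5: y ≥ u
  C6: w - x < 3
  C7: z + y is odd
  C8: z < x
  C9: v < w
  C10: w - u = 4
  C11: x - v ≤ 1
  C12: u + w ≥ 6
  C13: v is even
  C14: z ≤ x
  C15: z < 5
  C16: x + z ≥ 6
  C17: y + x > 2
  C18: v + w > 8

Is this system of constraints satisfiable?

Take x = 4, y = 1, z = 2, w = 5, v = 4, u = 1. Then constraint 1: v + w = 9; constraint 4: z + w = 7; constraint 6: w - x = 1, and every other listed constraint is also met.

Satisfiable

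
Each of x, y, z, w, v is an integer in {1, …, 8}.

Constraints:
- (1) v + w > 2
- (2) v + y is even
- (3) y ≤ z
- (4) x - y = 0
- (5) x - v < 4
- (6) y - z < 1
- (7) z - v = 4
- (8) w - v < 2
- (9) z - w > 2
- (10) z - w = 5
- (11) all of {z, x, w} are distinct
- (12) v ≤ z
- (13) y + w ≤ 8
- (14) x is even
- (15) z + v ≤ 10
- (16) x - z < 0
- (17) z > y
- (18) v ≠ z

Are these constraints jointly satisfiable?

Satisfiable

Setting (x, y, z, w, v) = (4, 4, 6, 1, 2) satisfies everything: constraint 1: v + w = 3; constraint 4: x - y = 0; constraint 5: x - v = 2, and the others follow.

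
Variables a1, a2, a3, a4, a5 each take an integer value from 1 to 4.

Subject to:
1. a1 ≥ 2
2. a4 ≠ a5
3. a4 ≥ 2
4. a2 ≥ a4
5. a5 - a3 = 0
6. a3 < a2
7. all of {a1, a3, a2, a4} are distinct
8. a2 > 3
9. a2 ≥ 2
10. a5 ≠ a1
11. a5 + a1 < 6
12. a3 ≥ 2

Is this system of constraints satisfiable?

Constraints 1, 3, 9, and 12 confine each of a1, a3, a2, a4 to the 3 values {2, …, 4} (the domain already gives each ≤ 4).
Constraint 7 requires all 4 of them to be distinct, but only 3 values are available — impossible by the pigeonhole principle.

Unsatisfiable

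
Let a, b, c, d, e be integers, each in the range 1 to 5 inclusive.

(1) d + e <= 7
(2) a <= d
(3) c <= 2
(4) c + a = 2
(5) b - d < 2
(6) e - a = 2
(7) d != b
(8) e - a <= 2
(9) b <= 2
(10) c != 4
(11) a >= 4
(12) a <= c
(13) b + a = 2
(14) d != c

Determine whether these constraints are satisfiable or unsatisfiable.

From constraints 11 and 12: c ≥ a and a ≥ 4, so c ≥ 4. From constraint 3: c ≤ 2. But 2 < 4, so no value of c works.

Unsatisfiable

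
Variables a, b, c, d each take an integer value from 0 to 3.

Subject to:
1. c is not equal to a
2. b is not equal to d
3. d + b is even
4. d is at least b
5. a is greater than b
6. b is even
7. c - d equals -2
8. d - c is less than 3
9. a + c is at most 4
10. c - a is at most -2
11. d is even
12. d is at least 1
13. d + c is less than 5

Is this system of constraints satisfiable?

Satisfiable

The assignment a = 2, b = 0, c = 0, d = 2 works:
  constraint 7 holds since c - d = -2.
  constraint 8 holds since d - c = 2.
  constraint 9 holds since a + c = 2.
The rest check out directly.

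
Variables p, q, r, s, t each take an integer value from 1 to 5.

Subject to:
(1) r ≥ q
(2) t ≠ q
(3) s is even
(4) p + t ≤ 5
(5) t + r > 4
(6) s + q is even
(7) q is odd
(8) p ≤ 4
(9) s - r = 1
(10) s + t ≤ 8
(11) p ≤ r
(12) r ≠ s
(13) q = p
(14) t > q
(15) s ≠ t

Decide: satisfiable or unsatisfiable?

Constraint 3 makes s even and constraint 7 makes q odd, so s + q must be odd. Constraint 6 says s + q is even — contradiction.

Unsatisfiable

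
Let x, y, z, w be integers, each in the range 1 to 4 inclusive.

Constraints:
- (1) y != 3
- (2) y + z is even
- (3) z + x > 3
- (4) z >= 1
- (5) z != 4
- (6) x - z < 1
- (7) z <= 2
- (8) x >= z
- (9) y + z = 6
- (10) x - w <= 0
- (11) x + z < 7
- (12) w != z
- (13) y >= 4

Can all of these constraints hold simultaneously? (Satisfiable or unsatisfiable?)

Try x = 2, y = 4, z = 2, w = 4.
Check constraint 3: z + x = 4; constraint 6: x - z = 0; constraint 9: y + z = 6. The remaining constraints are straightforward to verify.

Satisfiable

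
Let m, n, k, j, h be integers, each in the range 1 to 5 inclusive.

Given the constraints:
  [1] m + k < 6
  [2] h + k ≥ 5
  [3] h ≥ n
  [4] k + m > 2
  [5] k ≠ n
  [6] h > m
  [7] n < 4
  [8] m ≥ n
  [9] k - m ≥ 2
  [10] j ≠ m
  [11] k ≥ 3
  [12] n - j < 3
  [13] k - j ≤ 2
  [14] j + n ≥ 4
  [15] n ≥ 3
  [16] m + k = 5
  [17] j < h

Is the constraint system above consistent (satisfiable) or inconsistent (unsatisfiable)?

From constraints 8 and 15: m ≥ n ≥ 3. From constraint 11: k ≥ 3. Hence m + k ≥ 6. But constraint 16 requires m + k = 5, and 5 < 6. Contradiction.

Unsatisfiable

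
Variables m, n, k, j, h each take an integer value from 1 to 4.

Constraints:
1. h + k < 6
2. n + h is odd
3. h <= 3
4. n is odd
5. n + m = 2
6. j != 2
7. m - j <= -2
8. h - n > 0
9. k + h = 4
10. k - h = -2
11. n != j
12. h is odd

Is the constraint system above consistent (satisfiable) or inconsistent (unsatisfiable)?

Constraint 4 makes n odd and constraint 12 makes h odd, so n + h must be even. Constraint 2 says n + h is odd — contradiction.

Unsatisfiable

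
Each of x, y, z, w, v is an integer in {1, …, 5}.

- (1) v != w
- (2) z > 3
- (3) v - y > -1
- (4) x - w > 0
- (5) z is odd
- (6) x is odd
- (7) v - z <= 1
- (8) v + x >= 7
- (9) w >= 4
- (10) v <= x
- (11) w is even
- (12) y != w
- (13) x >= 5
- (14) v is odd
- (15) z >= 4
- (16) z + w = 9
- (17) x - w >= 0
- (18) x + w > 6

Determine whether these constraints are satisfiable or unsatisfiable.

Satisfiable

One satisfying assignment is x = 5, y = 3, z = 5, w = 4, v = 5.
For the less obvious constraints — constraint 3: v - y = 2; constraint 4: x - w = 1; constraint 7: v - z = 0 — and the others hold by inspection.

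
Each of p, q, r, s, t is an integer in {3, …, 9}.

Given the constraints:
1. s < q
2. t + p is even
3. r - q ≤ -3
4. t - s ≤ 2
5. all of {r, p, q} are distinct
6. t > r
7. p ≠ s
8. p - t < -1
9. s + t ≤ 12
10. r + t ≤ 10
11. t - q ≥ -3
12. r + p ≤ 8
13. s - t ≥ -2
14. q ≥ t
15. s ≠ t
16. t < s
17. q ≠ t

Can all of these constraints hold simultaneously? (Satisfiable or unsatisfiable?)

Satisfiable

Setting (p, q, r, s, t) = (3, 7, 4, 6, 5) satisfies everything: constraint 3: r - q = -3; constraint 4: t - s = -1, and the others follow.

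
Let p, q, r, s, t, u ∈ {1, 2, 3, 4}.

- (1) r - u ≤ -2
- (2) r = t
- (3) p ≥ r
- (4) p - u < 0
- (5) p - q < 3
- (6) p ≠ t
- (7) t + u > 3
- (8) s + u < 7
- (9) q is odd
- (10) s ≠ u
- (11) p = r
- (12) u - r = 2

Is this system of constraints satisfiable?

Unsatisfiable

From constraints 2 and 11, p = r = t, so p = t. But constraint 6 says p ≠ t. Contradiction.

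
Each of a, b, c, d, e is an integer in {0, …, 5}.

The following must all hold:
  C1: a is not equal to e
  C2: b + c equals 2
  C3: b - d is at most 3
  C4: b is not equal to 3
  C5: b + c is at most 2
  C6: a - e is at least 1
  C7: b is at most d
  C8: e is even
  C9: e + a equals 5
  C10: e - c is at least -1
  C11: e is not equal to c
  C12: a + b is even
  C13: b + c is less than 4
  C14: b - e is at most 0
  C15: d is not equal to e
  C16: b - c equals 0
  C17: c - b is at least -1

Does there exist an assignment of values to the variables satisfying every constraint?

Satisfiable

Try a = 3, b = 1, c = 1, d = 1, e = 2.
Check constraint 2: b + c = 2; constraint 3: b - d = 0. The remaining constraints are straightforward to verify.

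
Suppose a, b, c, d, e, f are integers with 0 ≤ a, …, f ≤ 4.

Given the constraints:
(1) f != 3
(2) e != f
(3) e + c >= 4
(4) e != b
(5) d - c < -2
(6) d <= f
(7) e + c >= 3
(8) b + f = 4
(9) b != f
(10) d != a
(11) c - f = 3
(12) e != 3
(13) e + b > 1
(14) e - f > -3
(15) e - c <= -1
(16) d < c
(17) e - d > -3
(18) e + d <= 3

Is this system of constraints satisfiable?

One satisfying assignment is a = 4, b = 3, c = 4, d = 1, e = 0, f = 1.
For the less obvious constraints — constraint 3: e + c = 4; constraint 5: d - c = -3 — and the others hold by inspection.

Satisfiable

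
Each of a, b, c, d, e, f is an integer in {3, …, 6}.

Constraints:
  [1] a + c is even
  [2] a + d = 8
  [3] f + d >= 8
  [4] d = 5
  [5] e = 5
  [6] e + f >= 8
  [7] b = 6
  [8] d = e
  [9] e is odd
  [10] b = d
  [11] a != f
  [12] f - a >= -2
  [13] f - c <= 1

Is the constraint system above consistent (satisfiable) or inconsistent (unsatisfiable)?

Constraint 7 fixes b = 6 and constraint 5 fixes e = 5. Constraints 8 and 10 give b = d = e, so b = e. But 6 ≠ 5 — contradiction.

Unsatisfiable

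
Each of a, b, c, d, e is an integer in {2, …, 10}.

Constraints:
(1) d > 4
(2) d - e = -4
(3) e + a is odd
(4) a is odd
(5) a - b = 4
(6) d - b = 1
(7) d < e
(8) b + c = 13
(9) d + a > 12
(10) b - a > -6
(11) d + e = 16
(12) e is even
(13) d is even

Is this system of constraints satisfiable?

Satisfiable

The assignment a = 9, b = 5, c = 8, d = 6, e = 10 works:
  constraint 2 holds since d - e = -4.
  constraint 5 holds since a - b = 4.
The rest check out directly.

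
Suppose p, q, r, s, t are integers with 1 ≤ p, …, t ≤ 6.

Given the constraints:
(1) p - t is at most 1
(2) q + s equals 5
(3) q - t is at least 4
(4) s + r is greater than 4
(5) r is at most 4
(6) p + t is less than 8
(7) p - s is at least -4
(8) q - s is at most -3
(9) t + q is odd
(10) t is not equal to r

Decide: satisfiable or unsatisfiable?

Constraints 1, 3, 7, and 8 give t − p ≥ -1, p − s ≥ -4, s − q ≥ 3, q − t ≥ 4.
Adding all 4 inequalities: the left sides telescope to 0, and the right sides sum to (-1) + (-4) + 3 + 4 = 2. So 0 ≥ 2, which is false.

Unsatisfiable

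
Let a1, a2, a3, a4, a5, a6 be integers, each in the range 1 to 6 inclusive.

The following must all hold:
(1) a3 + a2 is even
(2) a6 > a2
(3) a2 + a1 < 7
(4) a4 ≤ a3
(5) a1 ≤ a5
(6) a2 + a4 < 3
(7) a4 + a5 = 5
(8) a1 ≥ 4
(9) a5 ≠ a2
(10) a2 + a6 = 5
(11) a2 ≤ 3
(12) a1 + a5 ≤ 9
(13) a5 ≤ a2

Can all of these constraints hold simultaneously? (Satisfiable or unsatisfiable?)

Unsatisfiable

From constraints 5 and 8: a5 ≥ a1 and a1 ≥ 4, so a5 ≥ 4. From constraints 11 and 13: a5 ≤ a2 and a2 ≤ 3, so a5 ≤ 3. But 3 < 4, so no value of a5 works.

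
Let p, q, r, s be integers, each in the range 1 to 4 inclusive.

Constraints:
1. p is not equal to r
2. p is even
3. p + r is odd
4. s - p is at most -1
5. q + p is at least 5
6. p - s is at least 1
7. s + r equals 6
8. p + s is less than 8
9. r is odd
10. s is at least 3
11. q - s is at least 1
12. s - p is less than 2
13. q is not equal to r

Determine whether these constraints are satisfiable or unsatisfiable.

Try p = 4, q = 4, r = 3, s = 3.
Check constraint 4: s - p = -1; constraint 5: q + p = 8; constraint 6: p - s = 1. The remaining constraints are straightforward to verify.

Satisfiable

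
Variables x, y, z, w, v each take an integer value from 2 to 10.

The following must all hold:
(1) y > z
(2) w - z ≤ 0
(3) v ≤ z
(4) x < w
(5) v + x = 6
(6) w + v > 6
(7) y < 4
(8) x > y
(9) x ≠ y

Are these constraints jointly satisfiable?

Constraints 1, 2, 4, and 8 give w ≤ z, z < y, y < x, x < w. Chaining: w ≤ z < y < x < w, which forces w < w — impossible.

Unsatisfiable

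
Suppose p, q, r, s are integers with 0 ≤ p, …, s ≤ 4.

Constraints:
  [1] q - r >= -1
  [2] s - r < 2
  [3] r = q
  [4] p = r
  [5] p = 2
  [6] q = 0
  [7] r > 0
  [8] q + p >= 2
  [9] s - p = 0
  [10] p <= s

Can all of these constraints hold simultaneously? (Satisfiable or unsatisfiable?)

Constraint 5 fixes p = 2 and constraint 6 fixes q = 0. Constraints 3 and 4 give p = r = q, so p = q. But 2 ≠ 0 — contradiction.

Unsatisfiable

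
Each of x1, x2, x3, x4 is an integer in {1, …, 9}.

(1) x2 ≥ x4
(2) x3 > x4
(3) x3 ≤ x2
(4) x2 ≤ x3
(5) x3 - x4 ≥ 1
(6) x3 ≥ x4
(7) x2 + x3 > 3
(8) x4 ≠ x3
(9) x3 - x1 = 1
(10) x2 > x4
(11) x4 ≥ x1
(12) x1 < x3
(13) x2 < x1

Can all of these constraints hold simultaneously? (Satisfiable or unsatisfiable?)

Unsatisfiable

Constraints 3, 12, and 13 give x3 ≤ x2, x2 < x1, x1 < x3. Chaining: x3 ≤ x2 < x1 < x3, which forces x3 < x3 — impossible.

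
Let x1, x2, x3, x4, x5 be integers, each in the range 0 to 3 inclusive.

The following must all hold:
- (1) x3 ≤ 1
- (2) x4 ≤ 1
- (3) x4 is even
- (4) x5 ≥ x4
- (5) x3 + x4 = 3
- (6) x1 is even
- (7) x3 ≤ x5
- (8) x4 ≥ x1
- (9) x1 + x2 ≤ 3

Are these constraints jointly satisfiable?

Unsatisfiable

From constraint 1: x3 ≤ 1. From constraint 2: x4 ≤ 1. Hence x3 + x4 ≤ 2. But constraint 5 requires x3 + x4 = 3, and 3 > 2. Contradiction.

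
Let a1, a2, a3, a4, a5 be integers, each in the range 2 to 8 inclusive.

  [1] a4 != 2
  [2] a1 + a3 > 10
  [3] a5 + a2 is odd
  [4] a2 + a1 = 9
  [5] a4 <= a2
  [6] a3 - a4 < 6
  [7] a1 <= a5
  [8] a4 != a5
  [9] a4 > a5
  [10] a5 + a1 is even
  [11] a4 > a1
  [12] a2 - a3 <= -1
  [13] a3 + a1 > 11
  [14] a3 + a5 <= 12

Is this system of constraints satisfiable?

Satisfiable

Try a1 = 4, a2 = 5, a3 = 8, a4 = 5, a5 = 4.
Check constraint 2: a1 + a3 = 12; constraint 4: a2 + a1 = 9; constraint 6: a3 - a4 = 3. The remaining constraints are straightforward to verify.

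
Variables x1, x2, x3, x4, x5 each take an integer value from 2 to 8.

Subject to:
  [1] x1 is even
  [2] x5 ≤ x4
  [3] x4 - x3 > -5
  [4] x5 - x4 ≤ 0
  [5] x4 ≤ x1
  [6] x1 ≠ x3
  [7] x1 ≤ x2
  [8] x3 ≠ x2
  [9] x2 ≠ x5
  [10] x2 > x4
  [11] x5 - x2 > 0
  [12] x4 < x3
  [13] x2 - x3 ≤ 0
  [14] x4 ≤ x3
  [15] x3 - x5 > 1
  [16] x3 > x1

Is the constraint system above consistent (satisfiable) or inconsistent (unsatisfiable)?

Unsatisfiable

Constraints 2, 10, and 11 give x4 < x2, x2 < x5, x5 ≤ x4. Chaining: x4 < x2 < x5 ≤ x4, which forces x4 < x4 — impossible.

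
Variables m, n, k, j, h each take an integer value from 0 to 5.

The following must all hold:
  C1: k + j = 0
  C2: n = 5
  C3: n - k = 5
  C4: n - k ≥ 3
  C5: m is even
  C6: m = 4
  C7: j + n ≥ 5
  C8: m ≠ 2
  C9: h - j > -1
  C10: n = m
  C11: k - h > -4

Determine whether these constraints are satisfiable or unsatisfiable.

Constraint 2 fixes n = 5 and constraint 6 fixes m = 4, but constraint 10 requires n = m. Since 5 ≠ 4, contradiction.

Unsatisfiable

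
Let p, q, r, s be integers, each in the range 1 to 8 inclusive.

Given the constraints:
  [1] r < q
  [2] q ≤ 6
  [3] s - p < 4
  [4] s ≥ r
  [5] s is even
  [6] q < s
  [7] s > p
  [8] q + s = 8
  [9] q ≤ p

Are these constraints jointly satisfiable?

Try p = 3, q = 2, r = 1, s = 6.
Check constraint 3: s - p = 3; constraint 5: s = 6 is even; constraint 8: q + s = 8. The remaining constraints are straightforward to verify.

Satisfiable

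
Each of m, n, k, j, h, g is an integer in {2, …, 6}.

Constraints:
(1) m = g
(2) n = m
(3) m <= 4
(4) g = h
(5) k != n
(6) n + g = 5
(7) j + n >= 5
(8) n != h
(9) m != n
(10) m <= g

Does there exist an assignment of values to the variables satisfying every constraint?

Unsatisfiable

From constraints 1, 2, and 4, n = m = g = h, so n = h. But constraint 8 says n ≠ h. Contradiction.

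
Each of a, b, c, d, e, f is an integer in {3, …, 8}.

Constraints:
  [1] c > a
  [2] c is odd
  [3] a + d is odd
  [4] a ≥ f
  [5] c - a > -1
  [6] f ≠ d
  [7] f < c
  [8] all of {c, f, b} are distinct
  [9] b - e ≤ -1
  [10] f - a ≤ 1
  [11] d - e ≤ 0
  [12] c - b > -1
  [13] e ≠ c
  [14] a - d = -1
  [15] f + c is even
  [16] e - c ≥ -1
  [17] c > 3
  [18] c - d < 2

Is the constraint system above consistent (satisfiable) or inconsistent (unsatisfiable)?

Try a = 3, b = 4, c = 5, d = 4, e = 6, f = 3.
Check constraint 5: c - a = 2; constraint 9: b - e = -2. The remaining constraints are straightforward to verify.

Satisfiable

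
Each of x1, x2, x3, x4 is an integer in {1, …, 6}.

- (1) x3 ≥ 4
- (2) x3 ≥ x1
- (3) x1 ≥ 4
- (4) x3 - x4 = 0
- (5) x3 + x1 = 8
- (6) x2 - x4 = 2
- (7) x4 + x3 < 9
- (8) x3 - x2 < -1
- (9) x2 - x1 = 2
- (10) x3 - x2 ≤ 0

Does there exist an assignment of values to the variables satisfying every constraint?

One satisfying assignment is x1 = 4, x2 = 6, x3 = 4, x4 = 4.
For the less obvious constraints — constraint 4: x3 - x4 = 0; constraint 5: x3 + x1 = 8 — and the others hold by inspection.

Satisfiable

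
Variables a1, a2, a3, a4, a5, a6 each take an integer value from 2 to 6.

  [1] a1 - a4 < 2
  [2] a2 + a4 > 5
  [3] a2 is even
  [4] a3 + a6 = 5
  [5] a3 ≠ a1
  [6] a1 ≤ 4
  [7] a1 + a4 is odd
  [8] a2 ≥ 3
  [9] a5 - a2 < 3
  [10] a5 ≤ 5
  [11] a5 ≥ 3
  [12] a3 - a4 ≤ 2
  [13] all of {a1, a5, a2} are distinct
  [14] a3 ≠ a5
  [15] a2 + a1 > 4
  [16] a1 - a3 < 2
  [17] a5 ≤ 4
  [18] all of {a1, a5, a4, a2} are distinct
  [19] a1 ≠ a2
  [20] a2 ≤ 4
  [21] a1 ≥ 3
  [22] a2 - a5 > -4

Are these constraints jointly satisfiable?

Unsatisfiable

Constraints 6, 8, 11, 17, 20, and 21 confine each of a1, a5, a2 to the 2 values {3, 4}.
Constraint 13 requires all 3 of them to be distinct, but only 2 values are available — impossible by the pigeonhole principle.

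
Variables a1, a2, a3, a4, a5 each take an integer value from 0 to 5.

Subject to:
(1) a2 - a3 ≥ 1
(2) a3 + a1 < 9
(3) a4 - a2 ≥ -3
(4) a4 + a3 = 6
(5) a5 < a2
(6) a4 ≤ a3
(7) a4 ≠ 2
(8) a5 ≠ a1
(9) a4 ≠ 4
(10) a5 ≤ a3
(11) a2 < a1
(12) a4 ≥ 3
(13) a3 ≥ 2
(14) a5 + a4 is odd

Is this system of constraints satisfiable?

Satisfiable

One satisfying assignment is a1 = 5, a2 = 4, a3 = 3, a4 = 3, a5 = 2.
For the less obvious constraints — constraint 1: a2 - a3 = 1; constraint 2: a3 + a1 = 8; constraint 3: a4 - a2 = -1 — and the others hold by inspection.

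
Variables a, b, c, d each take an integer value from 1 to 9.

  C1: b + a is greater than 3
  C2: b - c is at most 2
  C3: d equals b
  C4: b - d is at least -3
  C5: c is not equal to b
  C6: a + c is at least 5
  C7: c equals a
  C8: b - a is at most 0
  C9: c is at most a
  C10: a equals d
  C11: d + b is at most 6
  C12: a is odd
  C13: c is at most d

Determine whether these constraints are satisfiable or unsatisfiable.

Unsatisfiable

From constraints 3, 7, and 10, c = a = d = b, so c = b. But constraint 5 says c ≠ b. Contradiction.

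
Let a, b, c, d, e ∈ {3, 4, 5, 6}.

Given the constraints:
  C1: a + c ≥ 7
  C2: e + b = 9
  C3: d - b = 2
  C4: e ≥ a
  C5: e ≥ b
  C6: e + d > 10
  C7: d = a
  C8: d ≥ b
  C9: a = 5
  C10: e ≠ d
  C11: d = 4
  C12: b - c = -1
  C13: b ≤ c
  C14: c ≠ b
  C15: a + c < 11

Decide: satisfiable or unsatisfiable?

Unsatisfiable

Constraint 11 fixes d = 4 and constraint 9 fixes a = 5, but constraint 7 requires d = a. Since 4 ≠ 5, contradiction.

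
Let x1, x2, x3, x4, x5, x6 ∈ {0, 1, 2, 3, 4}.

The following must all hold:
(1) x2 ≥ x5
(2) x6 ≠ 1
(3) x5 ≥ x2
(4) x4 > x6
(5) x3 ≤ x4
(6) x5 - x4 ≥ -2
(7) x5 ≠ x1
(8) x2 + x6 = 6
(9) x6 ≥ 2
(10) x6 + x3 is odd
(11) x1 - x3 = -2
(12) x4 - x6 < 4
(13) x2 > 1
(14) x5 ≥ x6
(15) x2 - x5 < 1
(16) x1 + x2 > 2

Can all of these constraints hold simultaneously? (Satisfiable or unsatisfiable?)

One satisfying assignment is x1 = 1, x2 = 4, x3 = 3, x4 = 3, x5 = 4, x6 = 2.
For the less obvious constraints — constraint 6: x5 - x4 = 1; constraint 8: x2 + x6 = 6 — and the others hold by inspection.

Satisfiable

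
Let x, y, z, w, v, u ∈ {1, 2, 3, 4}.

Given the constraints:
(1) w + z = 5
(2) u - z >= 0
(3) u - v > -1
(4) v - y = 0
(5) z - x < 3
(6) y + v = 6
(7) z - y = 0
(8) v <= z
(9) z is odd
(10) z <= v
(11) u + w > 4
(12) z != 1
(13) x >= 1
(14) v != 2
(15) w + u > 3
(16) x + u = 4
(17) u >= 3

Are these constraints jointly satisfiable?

Try x = 1, y = 3, z = 3, w = 2, v = 3, u = 3.
Check constraint 1: w + z = 5; constraint 2: u - z = 0; constraint 3: u - v = 0. The remaining constraints are straightforward to verify.

Satisfiable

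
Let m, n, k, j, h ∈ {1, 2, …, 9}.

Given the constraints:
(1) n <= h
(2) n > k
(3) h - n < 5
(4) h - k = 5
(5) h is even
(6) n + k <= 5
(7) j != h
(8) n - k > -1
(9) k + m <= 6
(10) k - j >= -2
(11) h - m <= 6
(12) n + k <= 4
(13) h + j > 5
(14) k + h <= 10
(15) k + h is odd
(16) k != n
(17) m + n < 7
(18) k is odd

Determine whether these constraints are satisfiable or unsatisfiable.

Setting (m, n, k, j, h) = (3, 2, 1, 1, 6) satisfies everything: constraint 3: h - n = 4; constraint 4: h - k = 5; constraint 6: n + k = 3, and the others follow.

Satisfiable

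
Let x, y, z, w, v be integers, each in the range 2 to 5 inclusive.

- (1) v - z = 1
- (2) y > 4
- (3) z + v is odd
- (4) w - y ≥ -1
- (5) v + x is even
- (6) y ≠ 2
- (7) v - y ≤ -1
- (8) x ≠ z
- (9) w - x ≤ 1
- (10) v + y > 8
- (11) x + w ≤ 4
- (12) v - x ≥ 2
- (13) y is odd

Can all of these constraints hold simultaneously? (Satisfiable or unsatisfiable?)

Unsatisfiable

Constraints 4, 7, 9, and 12 give x − w ≥ -1, w − y ≥ -1, y − v ≥ 1, v − x ≥ 2.
Adding all 4 inequalities: the left sides telescope to 0, and the right sides sum to (-1) + (-1) + 1 + 2 = 1. So 0 ≥ 1, which is false.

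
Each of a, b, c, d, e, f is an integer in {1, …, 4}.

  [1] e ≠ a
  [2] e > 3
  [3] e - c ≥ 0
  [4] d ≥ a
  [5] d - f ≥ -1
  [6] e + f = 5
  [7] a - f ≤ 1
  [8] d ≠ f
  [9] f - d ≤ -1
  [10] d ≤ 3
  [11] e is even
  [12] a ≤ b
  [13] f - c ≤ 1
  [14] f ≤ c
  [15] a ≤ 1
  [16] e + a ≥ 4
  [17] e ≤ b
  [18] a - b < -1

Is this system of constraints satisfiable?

The assignment a = 1, b = 4, c = 3, d = 3, e = 4, f = 1 works:
  constraint 3 holds since e - c = 1.
  constraint 5 holds since d - f = 2.
  constraint 6 holds since e + f = 5.
The rest check out directly.

Satisfiable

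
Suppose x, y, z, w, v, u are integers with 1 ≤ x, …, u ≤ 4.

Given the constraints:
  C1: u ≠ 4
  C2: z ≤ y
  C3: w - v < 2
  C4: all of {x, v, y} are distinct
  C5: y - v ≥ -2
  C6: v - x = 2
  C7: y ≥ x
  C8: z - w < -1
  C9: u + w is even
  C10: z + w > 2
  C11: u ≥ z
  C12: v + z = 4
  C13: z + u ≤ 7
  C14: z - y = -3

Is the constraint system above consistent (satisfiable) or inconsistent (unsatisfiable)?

Satisfiable

Try x = 1, y = 4, z = 1, w = 3, v = 3, u = 3.
Check constraint 3: w - v = 0; constraint 5: y - v = 1. The remaining constraints are straightforward to verify.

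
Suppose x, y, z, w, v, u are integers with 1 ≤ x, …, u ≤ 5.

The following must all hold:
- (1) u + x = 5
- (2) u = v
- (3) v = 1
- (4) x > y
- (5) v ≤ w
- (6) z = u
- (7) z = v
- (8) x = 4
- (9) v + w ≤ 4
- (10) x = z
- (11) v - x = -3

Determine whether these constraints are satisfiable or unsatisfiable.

Unsatisfiable

Constraint 8 fixes x = 4 and constraint 3 fixes v = 1. Constraints 2, 6, and 10 give x = z = u = v, so x = v. But 4 ≠ 1 — contradiction.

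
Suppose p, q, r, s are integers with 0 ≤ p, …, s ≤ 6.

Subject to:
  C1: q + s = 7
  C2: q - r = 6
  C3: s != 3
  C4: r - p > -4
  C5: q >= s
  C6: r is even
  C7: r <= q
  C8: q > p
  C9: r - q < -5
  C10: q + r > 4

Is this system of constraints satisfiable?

Setting (p, q, r, s) = (1, 6, 0, 1) satisfies everything: constraint 1: q + s = 7; constraint 2: q - r = 6, and the others follow.

Satisfiable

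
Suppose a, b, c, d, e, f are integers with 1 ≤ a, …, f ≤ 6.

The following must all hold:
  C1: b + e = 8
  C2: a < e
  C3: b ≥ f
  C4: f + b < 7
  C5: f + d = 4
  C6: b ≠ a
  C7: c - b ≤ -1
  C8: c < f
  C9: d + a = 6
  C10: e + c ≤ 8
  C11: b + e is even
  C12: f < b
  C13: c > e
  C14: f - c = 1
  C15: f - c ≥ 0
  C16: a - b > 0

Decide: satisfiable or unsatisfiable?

Constraints 2, 8, 12, 13, and 16 give b < a, a < e, e < c, c < f, f < b. Chaining: b < a < e < c < f < b, which forces b < b — impossible.

Unsatisfiable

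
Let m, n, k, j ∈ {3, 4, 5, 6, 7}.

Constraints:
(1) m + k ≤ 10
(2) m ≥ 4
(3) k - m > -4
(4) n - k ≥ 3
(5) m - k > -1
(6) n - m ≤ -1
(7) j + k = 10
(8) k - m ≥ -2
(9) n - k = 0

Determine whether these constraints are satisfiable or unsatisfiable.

Unsatisfiable

Constraints 4, 6, and 8 give n − k ≥ 3, k − m ≥ -2, m − n ≥ 1.
Adding all 3 inequalities: the left sides telescope to 0, and the right sides sum to 3 + (-2) + 1 = 2. So 0 ≥ 2, which is false.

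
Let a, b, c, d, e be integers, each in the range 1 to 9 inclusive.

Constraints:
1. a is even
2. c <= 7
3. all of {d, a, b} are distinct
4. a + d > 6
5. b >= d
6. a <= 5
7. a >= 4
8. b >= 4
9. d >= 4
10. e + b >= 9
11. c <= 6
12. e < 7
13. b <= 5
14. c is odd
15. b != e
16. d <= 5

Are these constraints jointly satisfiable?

Constraints 6, 7, 8, 9, 13, and 16 confine each of d, a, b to the 2 values {4, 5}.
Constraint 3 requires all 3 of them to be distinct, but only 2 values are available — impossible by the pigeonhole principle.

Unsatisfiable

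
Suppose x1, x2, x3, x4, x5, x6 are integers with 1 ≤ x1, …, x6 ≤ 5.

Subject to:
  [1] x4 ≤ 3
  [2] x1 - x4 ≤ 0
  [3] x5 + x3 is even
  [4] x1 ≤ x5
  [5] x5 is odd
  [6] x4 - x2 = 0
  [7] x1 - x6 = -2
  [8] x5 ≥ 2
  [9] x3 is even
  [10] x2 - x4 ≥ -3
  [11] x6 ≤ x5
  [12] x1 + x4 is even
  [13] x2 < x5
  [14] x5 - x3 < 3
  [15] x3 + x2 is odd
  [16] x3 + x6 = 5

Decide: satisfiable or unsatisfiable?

Constraint 5 makes x5 odd and constraint 9 makes x3 even, so x5 + x3 must be odd. Constraint 3 says x5 + x3 is even — contradiction.

Unsatisfiable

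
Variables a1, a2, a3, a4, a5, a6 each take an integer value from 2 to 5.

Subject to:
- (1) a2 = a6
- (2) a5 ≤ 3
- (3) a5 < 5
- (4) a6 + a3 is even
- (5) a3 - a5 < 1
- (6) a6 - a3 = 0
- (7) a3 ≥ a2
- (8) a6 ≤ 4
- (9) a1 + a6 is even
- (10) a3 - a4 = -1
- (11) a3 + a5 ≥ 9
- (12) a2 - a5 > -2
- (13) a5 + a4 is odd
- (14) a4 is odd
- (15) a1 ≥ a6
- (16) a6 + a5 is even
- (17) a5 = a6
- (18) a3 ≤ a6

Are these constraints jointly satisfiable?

Unsatisfiable

From constraints 8 and 18: a3 ≤ a6 ≤ 4. From constraint 2: a5 ≤ 3. Hence a3 + a5 ≤ 7. But constraint 11 requires a3 + a5 ≥ 9, and 9 > 7. Contradiction.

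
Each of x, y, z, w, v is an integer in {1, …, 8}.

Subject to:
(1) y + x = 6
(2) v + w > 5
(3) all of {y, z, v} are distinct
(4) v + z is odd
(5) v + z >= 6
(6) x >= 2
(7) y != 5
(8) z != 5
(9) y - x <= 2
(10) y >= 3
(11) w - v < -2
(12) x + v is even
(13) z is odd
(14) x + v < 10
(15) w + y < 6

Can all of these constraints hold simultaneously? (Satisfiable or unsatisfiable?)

Satisfiable

The assignment x = 2, y = 4, z = 1, w = 1, v = 6 works:
  constraint 1 holds since y + x = 6.
  constraint 2 holds since v + w = 7.
  constraint 5 holds since v + z = 7.
The rest check out directly.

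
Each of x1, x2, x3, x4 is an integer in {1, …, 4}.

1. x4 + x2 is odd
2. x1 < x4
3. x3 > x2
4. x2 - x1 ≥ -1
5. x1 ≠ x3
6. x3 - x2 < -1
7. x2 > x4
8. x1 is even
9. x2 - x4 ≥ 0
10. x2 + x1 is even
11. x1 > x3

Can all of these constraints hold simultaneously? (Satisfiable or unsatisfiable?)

Constraints 2, 3, 7, and 11 give x2 < x3, x3 < x1, x1 < x4, x4 < x2. Chaining: x2 < x3 < x1 < x4 < x2, which forces x2 < x2 — impossible.

Unsatisfiable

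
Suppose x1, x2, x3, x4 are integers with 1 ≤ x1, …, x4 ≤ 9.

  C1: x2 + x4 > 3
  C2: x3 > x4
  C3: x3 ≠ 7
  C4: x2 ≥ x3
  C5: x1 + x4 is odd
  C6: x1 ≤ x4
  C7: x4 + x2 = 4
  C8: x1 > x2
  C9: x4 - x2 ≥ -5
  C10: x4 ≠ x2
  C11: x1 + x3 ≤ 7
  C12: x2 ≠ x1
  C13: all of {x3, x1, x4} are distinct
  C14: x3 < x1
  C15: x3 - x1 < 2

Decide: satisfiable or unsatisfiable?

Unsatisfiable

Constraints 2, 4, 6, and 8 give x1 ≤ x4, x4 < x3, x3 ≤ x2, x2 < x1. Chaining: x1 ≤ x4 < x3 ≤ x2 < x1, which forces x1 < x1 — impossible.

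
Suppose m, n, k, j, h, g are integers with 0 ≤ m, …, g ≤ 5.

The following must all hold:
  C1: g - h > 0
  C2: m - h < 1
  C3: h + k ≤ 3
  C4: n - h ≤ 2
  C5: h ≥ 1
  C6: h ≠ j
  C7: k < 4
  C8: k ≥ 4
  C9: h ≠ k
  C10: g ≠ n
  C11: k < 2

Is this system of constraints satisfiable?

Unsatisfiable

From constraint 5: h ≥ 1. From constraint 8: k ≥ 4. Hence h + k ≥ 5. But constraint 3 requires h + k ≤ 3, and 3 < 5. Contradiction.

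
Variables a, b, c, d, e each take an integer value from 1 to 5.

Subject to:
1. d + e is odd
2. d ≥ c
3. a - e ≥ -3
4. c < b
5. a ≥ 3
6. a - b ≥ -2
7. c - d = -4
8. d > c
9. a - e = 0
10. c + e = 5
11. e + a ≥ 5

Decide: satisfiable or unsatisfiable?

One satisfying assignment is a = 4, b = 5, c = 1, d = 5, e = 4.
For the less obvious constraints — constraint 3: a - e = 0; constraint 6: a - b = -1; constraint 7: c - d = -4 — and the others hold by inspection.

Satisfiable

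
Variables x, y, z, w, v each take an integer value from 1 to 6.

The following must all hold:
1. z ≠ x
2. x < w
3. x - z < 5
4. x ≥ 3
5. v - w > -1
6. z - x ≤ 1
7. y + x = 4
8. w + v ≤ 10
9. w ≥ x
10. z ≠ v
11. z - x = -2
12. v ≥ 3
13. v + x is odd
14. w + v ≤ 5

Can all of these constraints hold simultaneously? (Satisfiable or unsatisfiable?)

Unsatisfiable

From constraints 4 and 9: w ≥ x ≥ 3. From constraint 12: v ≥ 3. Hence w + v ≥ 6. But constraint 14 requires w + v ≤ 5, and 5 < 6. Contradiction.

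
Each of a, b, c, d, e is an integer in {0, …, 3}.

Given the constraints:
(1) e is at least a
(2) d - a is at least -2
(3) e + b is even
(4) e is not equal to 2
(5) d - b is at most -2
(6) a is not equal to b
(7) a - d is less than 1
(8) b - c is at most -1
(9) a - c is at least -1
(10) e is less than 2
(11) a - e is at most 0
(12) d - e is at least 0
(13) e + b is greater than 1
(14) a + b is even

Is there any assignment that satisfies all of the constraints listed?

Constraints 5, 8, 9, 11, and 12 give e − a ≥ 0, a − c ≥ -1, c − b ≥ 1, b − d ≥ 2, d − e ≥ 0.
Adding all 5 inequalities: the left sides telescope to 0, and the right sides sum to 0 + (-1) + 1 + 2 + 0 = 2. So 0 ≥ 2, which is false.

Unsatisfiable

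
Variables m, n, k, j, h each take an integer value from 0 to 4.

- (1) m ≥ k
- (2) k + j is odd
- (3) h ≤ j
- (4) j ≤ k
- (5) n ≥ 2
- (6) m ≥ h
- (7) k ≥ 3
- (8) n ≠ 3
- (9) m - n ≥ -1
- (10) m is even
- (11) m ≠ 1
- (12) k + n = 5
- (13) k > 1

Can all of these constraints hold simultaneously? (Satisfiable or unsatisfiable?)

The assignment m = 4, n = 2, k = 3, j = 0, h = 0 works:
  constraint 9 holds since m - n = 2.
  constraint 12 holds since k + n = 5.
The rest check out directly.

Satisfiable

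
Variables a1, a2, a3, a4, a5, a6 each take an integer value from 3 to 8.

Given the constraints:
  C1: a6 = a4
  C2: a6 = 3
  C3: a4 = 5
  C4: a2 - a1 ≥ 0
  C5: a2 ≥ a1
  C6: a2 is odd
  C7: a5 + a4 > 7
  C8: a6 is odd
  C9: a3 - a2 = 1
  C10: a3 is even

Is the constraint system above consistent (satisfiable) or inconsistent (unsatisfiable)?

Unsatisfiable

Constraint 2 fixes a6 = 3 and constraint 3 fixes a4 = 5, but constraint 1 requires a6 = a4. Since 3 ≠ 5, contradiction.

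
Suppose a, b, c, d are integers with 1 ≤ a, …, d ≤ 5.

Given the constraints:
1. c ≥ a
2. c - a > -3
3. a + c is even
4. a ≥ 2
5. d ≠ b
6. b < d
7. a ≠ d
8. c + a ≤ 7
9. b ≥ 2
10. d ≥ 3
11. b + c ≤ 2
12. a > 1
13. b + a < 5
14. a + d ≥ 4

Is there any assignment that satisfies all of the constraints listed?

Unsatisfiable

From constraint 9: b ≥ 2. From constraints 1 and 4: c ≥ a ≥ 2. Hence b + c ≥ 4. But constraint 11 requires b + c ≤ 2, and 2 < 4. Contradiction.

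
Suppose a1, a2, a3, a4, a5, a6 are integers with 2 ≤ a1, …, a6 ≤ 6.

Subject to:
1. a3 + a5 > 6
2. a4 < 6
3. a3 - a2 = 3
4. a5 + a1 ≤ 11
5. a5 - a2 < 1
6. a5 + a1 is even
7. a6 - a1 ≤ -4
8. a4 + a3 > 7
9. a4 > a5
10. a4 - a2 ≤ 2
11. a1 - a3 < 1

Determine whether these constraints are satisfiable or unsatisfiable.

Satisfiable

Take a1 = 6, a2 = 3, a3 = 6, a4 = 4, a5 = 2, a6 = 2. Then constraint 1: a3 + a5 = 8; constraint 3: a3 - a2 = 3; constraint 4: a5 + a1 = 8, and every other listed constraint is also met.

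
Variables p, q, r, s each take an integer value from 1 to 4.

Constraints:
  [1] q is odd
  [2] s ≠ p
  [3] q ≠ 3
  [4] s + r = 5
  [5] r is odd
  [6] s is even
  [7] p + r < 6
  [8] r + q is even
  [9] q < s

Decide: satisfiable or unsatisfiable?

Setting (p, q, r, s) = (3, 1, 1, 4) satisfies everything: constraint 4: s + r = 5; constraint 7: p + r = 4, and the others follow.

Satisfiable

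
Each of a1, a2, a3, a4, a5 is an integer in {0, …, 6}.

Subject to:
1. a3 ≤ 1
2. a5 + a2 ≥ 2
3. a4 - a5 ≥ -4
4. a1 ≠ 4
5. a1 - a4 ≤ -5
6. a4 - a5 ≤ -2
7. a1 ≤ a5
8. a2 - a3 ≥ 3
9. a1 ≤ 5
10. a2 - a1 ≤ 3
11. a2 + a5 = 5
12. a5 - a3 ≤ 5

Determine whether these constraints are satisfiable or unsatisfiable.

Constraints 5, 6, 8, 10, and 12 give a3 − a5 ≥ -5, a5 − a4 ≥ 2, a4 − a1 ≥ 5, a1 − a2 ≥ -3, a2 − a3 ≥ 3.
Adding all 5 inequalities: the left sides telescope to 0, and the right sides sum to (-5) + 2 + 5 + (-3) + 3 = 2. So 0 ≥ 2, which is false.

Unsatisfiable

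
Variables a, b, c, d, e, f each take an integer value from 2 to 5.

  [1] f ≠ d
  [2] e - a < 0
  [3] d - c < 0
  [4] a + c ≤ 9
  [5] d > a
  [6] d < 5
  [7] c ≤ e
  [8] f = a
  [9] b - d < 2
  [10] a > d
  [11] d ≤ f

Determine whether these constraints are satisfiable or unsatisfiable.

Constraints 2, 3, 5, and 7 give e < a, a < d, d < c, c ≤ e. Chaining: e < a < d < c ≤ e, which forces e < e — impossible.

Unsatisfiable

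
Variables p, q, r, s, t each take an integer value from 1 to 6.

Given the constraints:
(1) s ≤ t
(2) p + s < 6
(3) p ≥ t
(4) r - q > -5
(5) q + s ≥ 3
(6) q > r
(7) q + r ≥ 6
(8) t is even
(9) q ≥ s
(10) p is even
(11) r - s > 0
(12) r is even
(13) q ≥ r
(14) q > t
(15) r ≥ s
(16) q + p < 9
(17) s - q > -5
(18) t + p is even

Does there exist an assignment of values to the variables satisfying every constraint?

The assignment p = 2, q = 5, r = 2, s = 1, t = 2 works:
  constraint 2 holds since p + s = 3.
  constraint 4 holds since r - q = -3.
  constraint 5 holds since q + s = 6.
The rest check out directly.

Satisfiable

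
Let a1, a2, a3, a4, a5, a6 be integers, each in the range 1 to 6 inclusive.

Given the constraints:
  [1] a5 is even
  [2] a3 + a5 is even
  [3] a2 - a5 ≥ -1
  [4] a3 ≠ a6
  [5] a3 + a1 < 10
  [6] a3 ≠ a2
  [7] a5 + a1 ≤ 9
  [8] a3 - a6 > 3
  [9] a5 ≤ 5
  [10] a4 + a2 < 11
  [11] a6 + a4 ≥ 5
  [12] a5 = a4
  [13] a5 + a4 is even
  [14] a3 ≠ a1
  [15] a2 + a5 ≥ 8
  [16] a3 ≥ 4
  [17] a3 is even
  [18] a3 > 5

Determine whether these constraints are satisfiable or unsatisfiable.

Satisfiable

The assignment a1 = 2, a2 = 4, a3 = 6, a4 = 4, a5 = 4, a6 = 1 works:
  constraint 3 holds since a2 - a5 = 0.
  constraint 5 holds since a3 + a1 = 8.
  constraint 7 holds since a5 + a1 = 6.
The rest check out directly.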